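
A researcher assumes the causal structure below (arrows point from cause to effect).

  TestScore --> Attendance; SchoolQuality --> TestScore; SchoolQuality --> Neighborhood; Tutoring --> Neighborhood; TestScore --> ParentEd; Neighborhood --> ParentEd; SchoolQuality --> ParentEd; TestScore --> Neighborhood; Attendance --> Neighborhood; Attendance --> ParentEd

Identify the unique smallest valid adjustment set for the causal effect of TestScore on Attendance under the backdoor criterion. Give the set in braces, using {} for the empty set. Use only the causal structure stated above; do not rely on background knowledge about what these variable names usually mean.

{}

Variables eligible for adjustment (non-descendants of TestScore, excluding TestScore and Attendance): {SchoolQuality, Tutoring}.
Backdoor paths from TestScore to Attendance:
  P1: TestScore <- SchoolQuality -> Neighborhood <- Attendance
  P2: TestScore <- SchoolQuality -> Neighborhood -> ParentEd <- Attendance
  P3: TestScore <- SchoolQuality -> ParentEd <- Attendance
  P4: TestScore <- SchoolQuality -> ParentEd <- Neighborhood <- Attendance
Each backdoor path contains an unconditioned collider, so every path is already blocked with the empty conditioning set:
  P1: blocked at collider Neighborhood (neither it nor any descendant is in the conditioning set).
  P2: blocked at collider ParentEd (neither it nor any descendant is in the conditioning set).
  P3: blocked at collider ParentEd (neither it nor any descendant is in the conditioning set).
  P4: blocked at collider ParentEd (neither it nor any descendant is in the conditioning set).
The empty set is therefore the unique smallest valid set.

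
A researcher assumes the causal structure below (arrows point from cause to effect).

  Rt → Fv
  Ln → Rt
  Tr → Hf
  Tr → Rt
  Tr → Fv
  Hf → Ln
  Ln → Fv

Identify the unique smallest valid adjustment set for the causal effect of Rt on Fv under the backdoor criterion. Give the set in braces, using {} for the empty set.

{Ln, Tr}

Variables eligible for adjustment (non-descendants of Rt, excluding Rt and Fv): {Hf, Ln, Tr}.
Backdoor paths from Rt to Fv:
  P1: Rt <- Tr -> Hf -> Ln -> Fv
  P2: Rt <- Tr -> Fv
  P3: Rt <- Ln <- Hf <- Tr -> Fv
  P4: Rt <- Ln -> Fv
The empty set is not sufficient: P1 (Rt <- Tr -> Hf -> Ln -> Fv) has no collider blocking it and no conditioned non-collider, so it is open.
Try {Ln, Tr}:
  P1: blocked at fork node Tr ∈ conditioning set.
  P2: blocked at fork node Tr ∈ conditioning set.
  P3: blocked at chain node Ln ∈ conditioning set.
  P4: blocked at fork node Ln ∈ conditioning set.
{Ln, Tr} contains no descendant of Rt and blocks every backdoor path.
Every element of {Ln, Tr} is needed (dropping Ln leaves P4 open; dropping Tr leaves P2 open), so no proper subset is valid.
Among all size-2 subsets of the eligible variables, only {Ln, Tr} blocks every backdoor path, so it is the unique smallest valid adjustment set.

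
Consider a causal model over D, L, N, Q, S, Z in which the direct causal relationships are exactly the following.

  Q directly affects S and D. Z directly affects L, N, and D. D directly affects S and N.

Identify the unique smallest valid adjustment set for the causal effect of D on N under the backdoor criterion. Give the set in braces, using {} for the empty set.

{Z}

Variables eligible for adjustment (non-descendants of D, excluding D and N): {L, Q, Z}.
Backdoor paths from D to N:
  P1: D <- Z -> N
The empty set is not sufficient: P1 (D <- Z -> N) has no collider blocking it and no conditioned non-collider, so it is open.
Try {Z}:
  P1: blocked at fork node Z ∈ conditioning set.
{Z} contains no descendant of D and blocks every backdoor path.
No other singleton works — e.g. {Q} leaves P1 open — so {Z} is the unique smallest valid adjustment set.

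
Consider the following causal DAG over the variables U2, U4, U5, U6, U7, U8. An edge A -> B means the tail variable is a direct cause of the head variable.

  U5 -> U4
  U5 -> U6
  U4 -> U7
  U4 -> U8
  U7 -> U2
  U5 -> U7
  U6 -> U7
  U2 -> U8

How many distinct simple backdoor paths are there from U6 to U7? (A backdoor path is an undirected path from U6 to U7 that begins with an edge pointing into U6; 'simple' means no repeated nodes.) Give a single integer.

A backdoor path from U6 to U7 is any simple undirected path whose first edge points into U6 (i.e. leaves U6 via a parent).
Parents of U6: {U5}.
Enumerating:
  P1: U6 <- U5 -> U4 -> U7
  P2: U6 <- U5 -> U4 -> U8 <- U2 <- U7
  P3: U6 <- U5 -> U7
That exhausts the simple backdoor paths. Count: 3.

3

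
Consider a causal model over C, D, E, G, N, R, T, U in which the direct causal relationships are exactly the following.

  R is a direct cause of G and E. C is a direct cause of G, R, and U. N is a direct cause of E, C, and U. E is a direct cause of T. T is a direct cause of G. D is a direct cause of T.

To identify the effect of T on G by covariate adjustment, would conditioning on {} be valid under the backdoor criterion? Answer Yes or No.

No

Backdoor paths from T to G (paths whose first edge points into T):
  P1: T <- E <- N -> C -> R -> G
  P2: T <- E <- N -> C -> G
  P3: T <- E <- N -> U <- C -> R -> G
  P4: T <- E <- N -> U <- C -> G
  P5: T <- E <- R <- C -> G
  P6: T <- E <- R -> G
Condition 1 (no descendant of T in the set): holds — descendants of T are {G}; none are in {}.
Condition 2 (every backdoor path blocked by {}):
  P1: open — no interior node is in the conditioning set.
  P2: open — no interior node is in the conditioning set.
  P3: blocked at collider U (neither it nor any descendant is in the conditioning set).
  P4: blocked at collider U (neither it nor any descendant is in the conditioning set).
  P5: open — no interior node is in the conditioning set.
  P6: open — no interior node is in the conditioning set.
{} does not satisfy the backdoor criterion.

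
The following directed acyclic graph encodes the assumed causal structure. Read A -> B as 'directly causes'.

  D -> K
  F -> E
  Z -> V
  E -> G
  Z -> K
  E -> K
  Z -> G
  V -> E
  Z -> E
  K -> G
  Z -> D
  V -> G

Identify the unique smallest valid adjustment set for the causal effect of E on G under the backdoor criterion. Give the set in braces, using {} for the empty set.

Variables eligible for adjustment (non-descendants of E, excluding E and G): {D, F, V, Z}.
Backdoor paths from E to G:
  P1: E <- Z -> D -> K -> G
  P2: E <- Z -> V -> G
  P3: E <- Z -> K -> G
  P4: E <- Z -> G
  P5: E <- V <- Z -> D -> K -> G
  P6: E <- V <- Z -> K -> G
  P7: E <- V <- Z -> G
  P8: E <- V -> G
The empty set is not sufficient: P1 (E <- Z -> D -> K -> G) has no collider blocking it and no conditioned non-collider, so it is open.
Try {V, Z}:
  P1: blocked at fork node Z ∈ conditioning set.
  P2: blocked at fork node Z ∈ conditioning set.
  P3: blocked at fork node Z ∈ conditioning set.
  P4: blocked at fork node Z ∈ conditioning set.
  P5: blocked at chain node V ∈ conditioning set.
  P6: blocked at chain node V ∈ conditioning set.
  P7: blocked at chain node V ∈ conditioning set.
  P8: blocked at fork node V ∈ conditioning set.
{V, Z} contains no descendant of E and blocks every backdoor path.
Every element of {V, Z} is needed (dropping V leaves P8 open; dropping Z leaves P1 open), so no proper subset is valid.
Among all size-2 subsets of the eligible variables, only {V, Z} blocks every backdoor path, so it is the unique smallest valid adjustment set.

{V, Z}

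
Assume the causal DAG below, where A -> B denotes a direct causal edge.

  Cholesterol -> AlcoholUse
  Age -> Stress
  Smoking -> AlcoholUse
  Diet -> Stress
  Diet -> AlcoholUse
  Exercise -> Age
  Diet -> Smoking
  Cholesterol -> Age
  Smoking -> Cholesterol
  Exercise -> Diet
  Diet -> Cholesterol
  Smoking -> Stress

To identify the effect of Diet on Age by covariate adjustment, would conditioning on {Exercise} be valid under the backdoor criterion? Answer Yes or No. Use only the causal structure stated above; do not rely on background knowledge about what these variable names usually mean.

Backdoor paths from Diet to Age (paths whose first edge points into Diet):
  P1: Diet <- Exercise -> Age
Condition 1 (no descendant of Diet in the set): holds — descendants of Diet are {Age, AlcoholUse, Cholesterol, Smoking, Stress}; none are in {Exercise}.
Condition 2 (every backdoor path blocked by {Exercise}):
  P1: blocked at fork node Exercise ∈ conditioning set.
{Exercise} satisfies the backdoor criterion.

Yes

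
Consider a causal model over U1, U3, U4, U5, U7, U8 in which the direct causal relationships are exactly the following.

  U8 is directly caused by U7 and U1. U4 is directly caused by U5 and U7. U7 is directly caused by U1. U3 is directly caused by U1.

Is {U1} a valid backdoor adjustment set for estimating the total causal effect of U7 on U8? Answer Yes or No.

Yes

Backdoor paths from U7 to U8 (paths whose first edge points into U7):
  P1: U7 <- U1 -> U8
Condition 1 (no descendant of U7 in the set): holds — descendants of U7 are {U4, U8}; none are in {U1}.
Condition 2 (every backdoor path blocked by {U1}):
  P1: blocked at fork node U1 ∈ conditioning set.
{U1} satisfies the backdoor criterion.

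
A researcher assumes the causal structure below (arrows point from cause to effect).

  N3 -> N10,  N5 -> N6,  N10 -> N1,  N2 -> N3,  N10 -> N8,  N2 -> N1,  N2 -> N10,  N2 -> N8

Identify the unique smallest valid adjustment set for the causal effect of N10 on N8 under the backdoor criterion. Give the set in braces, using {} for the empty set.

{N2}

Variables eligible for adjustment (non-descendants of N10, excluding N10 and N8): {N2, N3, N5, N6}.
Backdoor paths from N10 to N8:
  P1: N10 <- N2 -> N8
  P2: N10 <- N3 <- N2 -> N8
The empty set is not sufficient: P1 (N10 <- N2 -> N8) has no collider blocking it and no conditioned non-collider, so it is open.
Try {N2}:
  P1: blocked at fork node N2 ∈ conditioning set.
  P2: blocked at fork node N2 ∈ conditioning set.
{N2} contains no descendant of N10 and blocks every backdoor path.
No other singleton works — e.g. {N5} leaves P1 open — so {N2} is the unique smallest valid adjustment set.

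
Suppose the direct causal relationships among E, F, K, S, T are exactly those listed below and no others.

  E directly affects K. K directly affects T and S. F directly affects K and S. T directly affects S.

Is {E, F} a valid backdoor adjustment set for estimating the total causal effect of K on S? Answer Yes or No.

Backdoor paths from K to S (paths whose first edge points into K):
  P1: K <- F -> S
Condition 1 (no descendant of K in the set): holds — descendants of K are {S, T}; none are in {E, F}.
Condition 2 (every backdoor path blocked by {E, F}):
  P1: blocked at fork node F ∈ conditioning set.
{E, F} satisfies the backdoor criterion.

Yes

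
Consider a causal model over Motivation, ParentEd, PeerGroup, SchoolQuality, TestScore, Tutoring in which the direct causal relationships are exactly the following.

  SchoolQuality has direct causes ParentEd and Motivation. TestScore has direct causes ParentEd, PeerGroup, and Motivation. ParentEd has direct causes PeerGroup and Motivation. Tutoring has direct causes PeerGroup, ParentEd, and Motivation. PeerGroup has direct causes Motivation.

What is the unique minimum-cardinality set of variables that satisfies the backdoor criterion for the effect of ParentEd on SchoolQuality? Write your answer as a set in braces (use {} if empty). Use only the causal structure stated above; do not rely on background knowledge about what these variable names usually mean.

{Motivation}

Variables eligible for adjustment (non-descendants of ParentEd, excluding ParentEd and SchoolQuality): {Motivation, PeerGroup}.
Backdoor paths from ParentEd to SchoolQuality:
  P1: ParentEd <- Motivation -> SchoolQuality
  P2: ParentEd <- PeerGroup <- Motivation -> SchoolQuality
  P3: ParentEd <- PeerGroup -> TestScore <- Motivation -> SchoolQuality
  P4: ParentEd <- PeerGroup -> Tutoring <- Motivation -> SchoolQuality
The empty set is not sufficient: P1 (ParentEd <- Motivation -> SchoolQuality) has no collider blocking it and no conditioned non-collider, so it is open.
Try {Motivation}:
  P1: blocked at fork node Motivation ∈ conditioning set.
  P2: blocked at fork node Motivation ∈ conditioning set.
  P3: blocked at collider TestScore (neither it nor any descendant is in the conditioning set).
  P4: blocked at collider Tutoring (neither it nor any descendant is in the conditioning set).
{Motivation} contains no descendant of ParentEd and blocks every backdoor path.
No other singleton works — e.g. {PeerGroup} leaves P1 open — so {Motivation} is the unique smallest valid adjustment set.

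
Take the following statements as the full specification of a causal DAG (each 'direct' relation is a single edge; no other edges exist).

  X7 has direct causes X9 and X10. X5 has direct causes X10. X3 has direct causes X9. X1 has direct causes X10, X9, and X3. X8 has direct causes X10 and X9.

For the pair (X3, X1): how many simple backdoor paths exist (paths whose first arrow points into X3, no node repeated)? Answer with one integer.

A backdoor path from X3 to X1 is any simple undirected path whose first edge points into X3 (i.e. leaves X3 via a parent).
Parents of X3: {X9}.
Enumerating:
  P1: X3 <- X9 -> X7 <- X10 -> X1
  P2: X3 <- X9 -> X8 <- X10 -> X1
  P3: X3 <- X9 -> X1
That exhausts the simple backdoor paths. Count: 3.

3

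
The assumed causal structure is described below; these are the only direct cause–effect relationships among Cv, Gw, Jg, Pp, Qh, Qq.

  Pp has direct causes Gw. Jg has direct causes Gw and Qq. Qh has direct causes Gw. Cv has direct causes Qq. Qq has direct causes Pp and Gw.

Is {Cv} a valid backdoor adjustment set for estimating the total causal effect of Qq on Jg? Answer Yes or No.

Backdoor paths from Qq to Jg (paths whose first edge points into Qq):
  P1: Qq <- Gw -> Jg
  P2: Qq <- Pp <- Gw -> Jg
Condition 1 (no descendant of Qq in the set): FAILS — Cv is a descendant of Qq.
Condition 2 (every backdoor path blocked by {Cv}):
  P1: open — no interior node is in the conditioning set.
  P2: open — no interior node is in the conditioning set.
{Cv} does not satisfy the backdoor criterion.

No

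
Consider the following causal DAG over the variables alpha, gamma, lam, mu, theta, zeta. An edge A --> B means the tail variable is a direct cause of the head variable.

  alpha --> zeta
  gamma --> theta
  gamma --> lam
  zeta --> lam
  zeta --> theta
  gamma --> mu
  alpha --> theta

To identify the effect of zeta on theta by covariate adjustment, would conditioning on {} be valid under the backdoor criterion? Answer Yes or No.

No

Backdoor paths from zeta to theta (paths whose first edge points into zeta):
  P1: zeta <- alpha -> theta
Condition 1 (no descendant of zeta in the set): holds — descendants of zeta are {lam, theta}; none are in {}.
Condition 2 (every backdoor path blocked by {}):
  P1: open — no interior node is in the conditioning set.
{} does not satisfy the backdoor criterion.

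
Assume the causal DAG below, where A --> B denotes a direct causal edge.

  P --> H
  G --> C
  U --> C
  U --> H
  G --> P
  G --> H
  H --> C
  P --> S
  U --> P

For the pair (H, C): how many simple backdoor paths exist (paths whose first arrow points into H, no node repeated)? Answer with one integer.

6

A backdoor path from H to C is any simple undirected path whose first edge points into H (i.e. leaves H via a parent).
Parents of H: {G, P, U}.
Enumerating:
  P1: H <- U -> P <- G -> C
  P2: H <- U -> C
  P3: H <- G -> P <- U -> C
  P4: H <- G -> C
  P5: H <- P <- U -> C
  P6: H <- P <- G -> C
That exhausts the simple backdoor paths. Count: 6.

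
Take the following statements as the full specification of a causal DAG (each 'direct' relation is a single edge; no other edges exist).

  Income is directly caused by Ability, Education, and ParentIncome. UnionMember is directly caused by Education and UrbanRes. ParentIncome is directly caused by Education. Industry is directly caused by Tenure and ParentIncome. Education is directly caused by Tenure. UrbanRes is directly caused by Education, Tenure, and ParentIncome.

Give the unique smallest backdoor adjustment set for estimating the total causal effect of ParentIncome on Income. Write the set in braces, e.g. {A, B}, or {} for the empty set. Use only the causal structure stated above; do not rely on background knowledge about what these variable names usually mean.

Variables eligible for adjustment (non-descendants of ParentIncome, excluding ParentIncome and Income): {Ability, Education, Tenure}.
Backdoor paths from ParentIncome to Income:
  P1: ParentIncome <- Education -> Income
The empty set is not sufficient: P1 (ParentIncome <- Education -> Income) has no collider blocking it and no conditioned non-collider, so it is open.
Try {Education}:
  P1: blocked at fork node Education ∈ conditioning set.
{Education} contains no descendant of ParentIncome and blocks every backdoor path.
No other singleton works — e.g. {Tenure} leaves P1 open — so {Education} is the unique smallest valid adjustment set.

{Education}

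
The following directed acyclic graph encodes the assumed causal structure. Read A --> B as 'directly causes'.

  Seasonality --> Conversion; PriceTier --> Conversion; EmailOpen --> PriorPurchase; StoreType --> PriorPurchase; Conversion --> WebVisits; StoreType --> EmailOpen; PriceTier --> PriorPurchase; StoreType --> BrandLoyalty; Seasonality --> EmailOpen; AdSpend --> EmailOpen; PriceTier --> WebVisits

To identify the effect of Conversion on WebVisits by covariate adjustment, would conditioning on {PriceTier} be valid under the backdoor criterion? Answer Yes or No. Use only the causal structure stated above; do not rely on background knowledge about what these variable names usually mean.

Yes

Backdoor paths from Conversion to WebVisits (paths whose first edge points into Conversion):
  P1: Conversion <- PriceTier -> WebVisits
  P2: Conversion <- Seasonality -> EmailOpen <- StoreType -> PriorPurchase <- PriceTier -> WebVisits
  P3: Conversion <- Seasonality -> EmailOpen -> PriorPurchase <- PriceTier -> WebVisits
Condition 1 (no descendant of Conversion in the set): holds — descendants of Conversion are {WebVisits}; none are in {PriceTier}.
Condition 2 (every backdoor path blocked by {PriceTier}):
  P1: blocked at fork node PriceTier ∈ conditioning set.
  P2: blocked at collider EmailOpen (neither it nor any descendant is in the conditioning set).
  P3: blocked at collider PriorPurchase (neither it nor any descendant is in the conditioning set).
{PriceTier} satisfies the backdoor criterion.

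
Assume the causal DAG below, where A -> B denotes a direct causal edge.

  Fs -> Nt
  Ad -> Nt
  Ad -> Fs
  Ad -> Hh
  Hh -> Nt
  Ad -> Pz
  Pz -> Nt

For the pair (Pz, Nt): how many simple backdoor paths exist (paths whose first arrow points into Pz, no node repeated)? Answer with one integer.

A backdoor path from Pz to Nt is any simple undirected path whose first edge points into Pz (i.e. leaves Pz via a parent).
Parents of Pz: {Ad}.
Enumerating:
  P1: Pz <- Ad -> Fs -> Nt
  P2: Pz <- Ad -> Hh -> Nt
  P3: Pz <- Ad -> Nt
That exhausts the simple backdoor paths. Count: 3.

3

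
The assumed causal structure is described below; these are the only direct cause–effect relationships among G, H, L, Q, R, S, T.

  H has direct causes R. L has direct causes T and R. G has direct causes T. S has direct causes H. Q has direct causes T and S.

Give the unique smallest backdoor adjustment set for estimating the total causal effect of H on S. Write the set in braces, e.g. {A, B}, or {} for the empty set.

Variables eligible for adjustment (non-descendants of H, excluding H and S): {G, L, R, T}.
Backdoor paths from H to S:
  P1: H <- R -> L <- T -> Q <- S
Each backdoor path contains an unconditioned collider, so every path is already blocked with the empty conditioning set:
  P1: blocked at collider L (neither it nor any descendant is in the conditioning set).
The empty set is therefore the unique smallest valid set.

{}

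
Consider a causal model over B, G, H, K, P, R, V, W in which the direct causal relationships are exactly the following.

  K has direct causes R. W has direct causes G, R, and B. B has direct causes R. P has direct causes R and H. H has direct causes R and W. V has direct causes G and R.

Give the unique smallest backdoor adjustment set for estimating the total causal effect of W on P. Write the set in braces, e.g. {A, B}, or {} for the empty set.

{R}

Variables eligible for adjustment (non-descendants of W, excluding W and P): {B, G, K, R, V}.
Backdoor paths from W to P:
  P1: W <- G -> V <- R -> H -> P
  P2: W <- G -> V <- R -> P
  P3: W <- R -> H -> P
  P4: W <- R -> P
  P5: W <- B <- R -> H -> P
  P6: W <- B <- R -> P
The empty set is not sufficient: P3 (W <- R -> H -> P) has no collider blocking it and no conditioned non-collider, so it is open.
Try {R}:
  P1: blocked at collider V (neither it nor any descendant is in the conditioning set).
  P2: blocked at collider V (neither it nor any descendant is in the conditioning set).
  P3: blocked at fork node R ∈ conditioning set.
  P4: blocked at fork node R ∈ conditioning set.
  P5: blocked at fork node R ∈ conditioning set.
  P6: blocked at fork node R ∈ conditioning set.
{R} contains no descendant of W and blocks every backdoor path.
No other singleton works — e.g. {G} leaves P3 open — so {R} is the unique smallest valid adjustment set.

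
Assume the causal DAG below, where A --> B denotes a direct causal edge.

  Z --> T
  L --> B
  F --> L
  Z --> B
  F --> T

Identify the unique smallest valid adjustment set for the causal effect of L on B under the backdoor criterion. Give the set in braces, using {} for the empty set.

{}

Variables eligible for adjustment (non-descendants of L, excluding L and B): {F, T, Z}.
Backdoor paths from L to B:
  P1: L <- F -> T <- Z -> B
Each backdoor path contains an unconditioned collider, so every path is already blocked with the empty conditioning set:
  P1: blocked at collider T (neither it nor any descendant is in the conditioning set).
The empty set is therefore the unique smallest valid set.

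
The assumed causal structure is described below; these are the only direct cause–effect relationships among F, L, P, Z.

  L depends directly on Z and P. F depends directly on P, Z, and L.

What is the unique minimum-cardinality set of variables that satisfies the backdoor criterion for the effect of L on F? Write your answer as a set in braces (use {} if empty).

Variables eligible for adjustment (non-descendants of L, excluding L and F): {P, Z}.
Backdoor paths from L to F:
  P1: L <- P -> F
  P2: L <- Z -> F
The empty set is not sufficient: P1 (L <- P -> F) has no collider blocking it and no conditioned non-collider, so it is open.
Try {P, Z}:
  P1: blocked at fork node P ∈ conditioning set.
  P2: blocked at fork node Z ∈ conditioning set.
{P, Z} contains no descendant of L and blocks every backdoor path.
Every element of {P, Z} is needed (dropping P leaves P1 open; dropping Z leaves P2 open), so no proper subset is valid.
Among all size-2 subsets of the eligible variables, only {P, Z} blocks every backdoor path, so it is the unique smallest valid adjustment set.

{P, Z}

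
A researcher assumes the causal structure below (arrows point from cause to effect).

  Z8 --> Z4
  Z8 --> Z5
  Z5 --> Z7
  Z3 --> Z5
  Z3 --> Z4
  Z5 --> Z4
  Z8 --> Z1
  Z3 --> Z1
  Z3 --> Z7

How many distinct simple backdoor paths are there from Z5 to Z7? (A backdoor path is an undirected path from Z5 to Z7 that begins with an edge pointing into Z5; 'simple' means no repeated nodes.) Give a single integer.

A backdoor path from Z5 to Z7 is any simple undirected path whose first edge points into Z5 (i.e. leaves Z5 via a parent).
Parents of Z5: {Z3, Z8}.
Enumerating:
  P1: Z5 <- Z8 -> Z1 <- Z3 -> Z7
  P2: Z5 <- Z8 -> Z4 <- Z3 -> Z7
  P3: Z5 <- Z3 -> Z7
That exhausts the simple backdoor paths. Count: 3.

3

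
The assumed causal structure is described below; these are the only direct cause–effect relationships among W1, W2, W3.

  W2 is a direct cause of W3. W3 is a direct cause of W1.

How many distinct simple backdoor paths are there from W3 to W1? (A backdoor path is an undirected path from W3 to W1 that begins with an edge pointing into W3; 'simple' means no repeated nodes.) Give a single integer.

A backdoor path from W3 to W1 is any simple undirected path whose first edge points into W3 (i.e. leaves W3 via a parent).
Parents of W3: {W2}.
No simple path from any parent of W3 reaches W1 without revisiting W3, so there are no backdoor paths.

0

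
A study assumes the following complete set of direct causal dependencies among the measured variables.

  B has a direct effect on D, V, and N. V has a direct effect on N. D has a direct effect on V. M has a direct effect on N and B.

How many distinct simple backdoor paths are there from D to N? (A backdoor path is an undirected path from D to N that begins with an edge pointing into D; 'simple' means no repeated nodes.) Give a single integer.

3

A backdoor path from D to N is any simple undirected path whose first edge points into D (i.e. leaves D via a parent).
Parents of D: {B}.
Enumerating:
  P1: D <- B <- M -> N
  P2: D <- B -> V -> N
  P3: D <- B -> N
That exhausts the simple backdoor paths. Count: 3.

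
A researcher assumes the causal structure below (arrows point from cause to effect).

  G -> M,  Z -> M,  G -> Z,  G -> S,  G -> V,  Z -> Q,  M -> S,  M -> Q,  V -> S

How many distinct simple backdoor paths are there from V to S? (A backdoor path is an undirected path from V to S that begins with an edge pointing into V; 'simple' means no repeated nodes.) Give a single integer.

A backdoor path from V to S is any simple undirected path whose first edge points into V (i.e. leaves V via a parent).
Parents of V: {G}.
Enumerating:
  P1: V <- G -> Z -> M -> S
  P2: V <- G -> Z -> Q <- M -> S
  P3: V <- G -> M -> S
  P4: V <- G -> S
That exhausts the simple backdoor paths. Count: 4.

4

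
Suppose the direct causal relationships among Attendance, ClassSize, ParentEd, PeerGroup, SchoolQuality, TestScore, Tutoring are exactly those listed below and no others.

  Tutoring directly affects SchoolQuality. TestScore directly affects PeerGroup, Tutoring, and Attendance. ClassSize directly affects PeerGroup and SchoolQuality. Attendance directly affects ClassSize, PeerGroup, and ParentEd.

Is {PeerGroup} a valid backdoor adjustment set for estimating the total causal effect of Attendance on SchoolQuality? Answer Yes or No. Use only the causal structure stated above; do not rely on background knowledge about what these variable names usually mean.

No

Backdoor paths from Attendance to SchoolQuality (paths whose first edge points into Attendance):
  P1: Attendance <- TestScore -> Tutoring -> SchoolQuality
  P2: Attendance <- TestScore -> PeerGroup <- ClassSize -> SchoolQuality
Condition 1 (no descendant of Attendance in the set): FAILS — PeerGroup is a descendant of Attendance.
Condition 2 (every backdoor path blocked by {PeerGroup}):
  P1: open — no interior node is in the conditioning set.
  P2: open — collider(s) PeerGroup are conditioned on (or have a conditioned descendant) and no non-collider on the path is in the set.
{PeerGroup} does not satisfy the backdoor criterion.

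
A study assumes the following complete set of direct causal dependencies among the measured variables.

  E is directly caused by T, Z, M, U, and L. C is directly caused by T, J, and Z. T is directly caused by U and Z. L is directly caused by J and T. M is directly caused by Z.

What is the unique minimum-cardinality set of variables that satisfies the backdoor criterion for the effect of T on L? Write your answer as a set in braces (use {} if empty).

{}

Variables eligible for adjustment (non-descendants of T, excluding T and L): {J, M, U, Z}.
Backdoor paths from T to L:
  P1: T <- U -> E <- Z -> C <- J -> L
  P2: T <- U -> E <- M <- Z -> C <- J -> L
  P3: T <- U -> E <- L
  P4: T <- Z -> M -> E <- L
  P5: T <- Z -> C <- J -> L
  P6: T <- Z -> E <- L
Each backdoor path contains an unconditioned collider, so every path is already blocked with the empty conditioning set:
  P1: blocked at collider E (neither it nor any descendant is in the conditioning set).
  P2: blocked at collider E (neither it nor any descendant is in the conditioning set).
  P3: blocked at collider E (neither it nor any descendant is in the conditioning set).
  P4: blocked at collider E (neither it nor any descendant is in the conditioning set).
  P5: blocked at collider C (neither it nor any descendant is in the conditioning set).
  P6: blocked at collider E (neither it nor any descendant is in the conditioning set).
The empty set is therefore the unique smallest valid set.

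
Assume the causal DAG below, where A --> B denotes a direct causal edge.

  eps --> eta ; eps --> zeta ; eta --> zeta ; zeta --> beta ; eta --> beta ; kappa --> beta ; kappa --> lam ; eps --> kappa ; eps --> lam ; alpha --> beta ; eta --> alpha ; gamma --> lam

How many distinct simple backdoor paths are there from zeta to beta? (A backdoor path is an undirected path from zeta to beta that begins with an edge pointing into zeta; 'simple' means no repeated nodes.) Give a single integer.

A backdoor path from zeta to beta is any simple undirected path whose first edge points into zeta (i.e. leaves zeta via a parent).
Parents of zeta: {eps, eta}.
Enumerating:
  P1: zeta <- eps -> kappa -> beta
  P2: zeta <- eps -> eta -> alpha -> beta
  P3: zeta <- eps -> eta -> beta
  P4: zeta <- eps -> lam <- kappa -> beta
  P5: zeta <- eta <- eps -> kappa -> beta
  P6: zeta <- eta <- eps -> lam <- kappa -> beta
  P7: zeta <- eta -> alpha -> beta
  P8: zeta <- eta -> beta
That exhausts the simple backdoor paths. Count: 8.

8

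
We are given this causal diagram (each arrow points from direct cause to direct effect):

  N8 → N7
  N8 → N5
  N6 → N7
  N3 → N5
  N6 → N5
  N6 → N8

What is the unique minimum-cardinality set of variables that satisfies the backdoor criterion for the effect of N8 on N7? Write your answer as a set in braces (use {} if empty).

Variables eligible for adjustment (non-descendants of N8, excluding N8 and N7): {N3, N6}.
Backdoor paths from N8 to N7:
  P1: N8 <- N6 -> N7
The empty set is not sufficient: P1 (N8 <- N6 -> N7) has no collider blocking it and no conditioned non-collider, so it is open.
Try {N6}:
  P1: blocked at fork node N6 ∈ conditioning set.
{N6} contains no descendant of N8 and blocks every backdoor path.
No other singleton works — e.g. {N3} leaves P1 open — so {N6} is the unique smallest valid adjustment set.

{N6}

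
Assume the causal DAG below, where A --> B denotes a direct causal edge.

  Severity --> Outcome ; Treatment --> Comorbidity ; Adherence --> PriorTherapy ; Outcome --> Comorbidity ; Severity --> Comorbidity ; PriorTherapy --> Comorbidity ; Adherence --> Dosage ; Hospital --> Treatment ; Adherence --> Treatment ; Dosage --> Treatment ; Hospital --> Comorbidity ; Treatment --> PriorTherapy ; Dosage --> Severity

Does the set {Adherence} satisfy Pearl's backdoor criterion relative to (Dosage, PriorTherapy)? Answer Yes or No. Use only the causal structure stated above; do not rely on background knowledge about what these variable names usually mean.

Backdoor paths from Dosage to PriorTherapy (paths whose first edge points into Dosage):
  P1: Dosage <- Adherence -> Treatment <- Hospital -> Comorbidity <- PriorTherapy
  P2: Dosage <- Adherence -> Treatment -> PriorTherapy
  P3: Dosage <- Adherence -> Treatment -> Comorbidity <- PriorTherapy
  P4: Dosage <- Adherence -> PriorTherapy
Condition 1 (no descendant of Dosage in the set): holds — descendants of Dosage are {Comorbidity, Outcome, PriorTherapy, Severity, Treatment}; none are in {Adherence}.
Condition 2 (every backdoor path blocked by {Adherence}):
  P1: blocked at fork node Adherence ∈ conditioning set.
  P2: blocked at fork node Adherence ∈ conditioning set.
  P3: blocked at fork node Adherence ∈ conditioning set.
  P4: blocked at fork node Adherence ∈ conditioning set.
{Adherence} satisfies the backdoor criterion.

Yes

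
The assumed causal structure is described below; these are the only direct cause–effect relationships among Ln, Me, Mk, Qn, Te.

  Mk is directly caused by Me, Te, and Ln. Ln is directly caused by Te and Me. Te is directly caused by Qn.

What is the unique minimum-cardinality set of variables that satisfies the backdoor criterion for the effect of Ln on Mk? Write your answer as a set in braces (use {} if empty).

{Me, Te}

Variables eligible for adjustment (non-descendants of Ln, excluding Ln and Mk): {Me, Qn, Te}.
Backdoor paths from Ln to Mk:
  P1: Ln <- Me -> Mk
  P2: Ln <- Te -> Mk
The empty set is not sufficient: P1 (Ln <- Me -> Mk) has no collider blocking it and no conditioned non-collider, so it is open.
Try {Me, Te}:
  P1: blocked at fork node Me ∈ conditioning set.
  P2: blocked at fork node Te ∈ conditioning set.
{Me, Te} contains no descendant of Ln and blocks every backdoor path.
Every element of {Me, Te} is needed (dropping Me leaves P1 open; dropping Te leaves P2 open), so no proper subset is valid.
Among all size-2 subsets of the eligible variables, only {Me, Te} blocks every backdoor path, so it is the unique smallest valid adjustment set.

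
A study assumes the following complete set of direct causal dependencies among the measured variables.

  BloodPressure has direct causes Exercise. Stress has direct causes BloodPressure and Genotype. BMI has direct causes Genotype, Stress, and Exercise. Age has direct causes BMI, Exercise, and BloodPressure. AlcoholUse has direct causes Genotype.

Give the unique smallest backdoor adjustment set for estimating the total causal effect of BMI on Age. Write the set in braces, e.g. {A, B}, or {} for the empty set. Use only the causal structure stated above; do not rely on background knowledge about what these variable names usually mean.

{BloodPressure, Exercise}

Variables eligible for adjustment (non-descendants of BMI, excluding BMI and Age): {AlcoholUse, BloodPressure, Exercise, Genotype, Stress}.
Backdoor paths from BMI to Age:
  P1: BMI <- Exercise -> BloodPressure -> Age
  P2: BMI <- Exercise -> Age
  P3: BMI <- Genotype -> Stress <- BloodPressure <- Exercise -> Age
  P4: BMI <- Genotype -> Stress <- BloodPressure -> Age
  P5: BMI <- Stress <- BloodPressure <- Exercise -> Age
  P6: BMI <- Stress <- BloodPressure -> Age
The empty set is not sufficient: P1 (BMI <- Exercise -> BloodPressure -> Age) has no collider blocking it and no conditioned non-collider, so it is open.
Try {BloodPressure, Exercise}:
  P1: blocked at fork node Exercise ∈ conditioning set.
  P2: blocked at fork node Exercise ∈ conditioning set.
  P3: blocked at collider Stress (neither it nor any descendant is in the conditioning set).
  P4: blocked at collider Stress (neither it nor any descendant is in the conditioning set).
  P5: blocked at chain node BloodPressure ∈ conditioning set.
  P6: blocked at fork node BloodPressure ∈ conditioning set.
{BloodPressure, Exercise} contains no descendant of BMI and blocks every backdoor path.
Every element of {BloodPressure, Exercise} is needed (dropping BloodPressure leaves P6 open; dropping Exercise leaves P2 open), so no proper subset is valid.
Among all size-2 subsets of the eligible variables, only {BloodPressure, Exercise} blocks every backdoor path, so it is the unique smallest valid adjustment set.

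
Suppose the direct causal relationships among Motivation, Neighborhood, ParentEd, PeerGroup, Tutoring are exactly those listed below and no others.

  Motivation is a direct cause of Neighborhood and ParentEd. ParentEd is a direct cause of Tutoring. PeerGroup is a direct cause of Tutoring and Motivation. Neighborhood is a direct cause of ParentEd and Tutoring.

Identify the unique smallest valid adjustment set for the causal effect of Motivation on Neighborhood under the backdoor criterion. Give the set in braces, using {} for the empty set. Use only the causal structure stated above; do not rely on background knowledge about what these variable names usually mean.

{}

Variables eligible for adjustment (non-descendants of Motivation, excluding Motivation and Neighborhood): {PeerGroup}.
Backdoor paths from Motivation to Neighborhood:
  P1: Motivation <- PeerGroup -> Tutoring <- Neighborhood
  P2: Motivation <- PeerGroup -> Tutoring <- ParentEd <- Neighborhood
Each backdoor path contains an unconditioned collider, so every path is already blocked with the empty conditioning set:
  P1: blocked at collider Tutoring (neither it nor any descendant is in the conditioning set).
  P2: blocked at collider Tutoring (neither it nor any descendant is in the conditioning set).
The empty set is therefore the unique smallest valid set.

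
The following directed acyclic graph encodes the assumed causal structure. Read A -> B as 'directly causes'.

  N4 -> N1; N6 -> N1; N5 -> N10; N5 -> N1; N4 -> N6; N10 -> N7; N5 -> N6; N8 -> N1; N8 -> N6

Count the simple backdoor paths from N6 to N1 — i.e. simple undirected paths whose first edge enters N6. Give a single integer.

3

A backdoor path from N6 to N1 is any simple undirected path whose first edge points into N6 (i.e. leaves N6 via a parent).
Parents of N6: {N4, N5, N8}.
Enumerating:
  P1: N6 <- N8 -> N1
  P2: N6 <- N4 -> N1
  P3: N6 <- N5 -> N1
That exhausts the simple backdoor paths. Count: 3.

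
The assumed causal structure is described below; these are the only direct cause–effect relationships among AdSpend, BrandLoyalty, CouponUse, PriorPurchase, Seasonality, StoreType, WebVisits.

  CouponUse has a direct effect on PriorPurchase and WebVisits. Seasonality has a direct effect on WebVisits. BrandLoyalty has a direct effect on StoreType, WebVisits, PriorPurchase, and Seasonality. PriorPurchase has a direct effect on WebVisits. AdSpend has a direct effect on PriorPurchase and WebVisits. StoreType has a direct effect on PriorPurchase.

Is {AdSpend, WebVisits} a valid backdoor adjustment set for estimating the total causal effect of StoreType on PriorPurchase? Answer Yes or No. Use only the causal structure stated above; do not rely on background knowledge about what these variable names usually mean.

No

Backdoor paths from StoreType to PriorPurchase (paths whose first edge points into StoreType):
  P1: StoreType <- BrandLoyalty -> Seasonality -> WebVisits <- CouponUse -> PriorPurchase
  P2: StoreType <- BrandLoyalty -> Seasonality -> WebVisits <- AdSpend -> PriorPurchase
  P3: StoreType <- BrandLoyalty -> Seasonality -> WebVisits <- PriorPurchase
  P4: StoreType <- BrandLoyalty -> PriorPurchase
  P5: StoreType <- BrandLoyalty -> WebVisits <- CouponUse -> PriorPurchase
  P6: StoreType <- BrandLoyalty -> WebVisits <- AdSpend -> PriorPurchase
  P7: StoreType <- BrandLoyalty -> WebVisits <- PriorPurchase
Condition 1 (no descendant of StoreType in the set): FAILS — WebVisits is a descendant of StoreType.
Condition 2 (every backdoor path blocked by {AdSpend, WebVisits}):
  P1: open — collider(s) WebVisits are conditioned on (or have a conditioned descendant) and no non-collider on the path is in the set.
  P2: blocked at fork node AdSpend ∈ conditioning set.
  P3: open — collider(s) WebVisits are conditioned on (or have a conditioned descendant) and no non-collider on the path is in the set.
  P4: open — no interior node is in the conditioning set.
  P5: open — collider(s) WebVisits are conditioned on (or have a conditioned descendant) and no non-collider on the path is in the set.
  P6: blocked at fork node AdSpend ∈ conditioning set.
  P7: open — collider(s) WebVisits are conditioned on (or have a conditioned descendant) and no non-collider on the path is in the set.
{AdSpend, WebVisits} does not satisfy the backdoor criterion.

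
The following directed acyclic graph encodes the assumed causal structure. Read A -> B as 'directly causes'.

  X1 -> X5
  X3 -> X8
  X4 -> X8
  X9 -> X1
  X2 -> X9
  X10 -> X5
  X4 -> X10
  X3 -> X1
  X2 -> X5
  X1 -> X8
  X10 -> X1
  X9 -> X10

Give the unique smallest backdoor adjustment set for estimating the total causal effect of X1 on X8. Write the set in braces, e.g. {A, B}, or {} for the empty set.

Variables eligible for adjustment (non-descendants of X1, excluding X1 and X8): {X10, X2, X3, X4, X9}.
Backdoor paths from X1 to X8:
  P1: X1 <- X3 -> X8
  P2: X1 <- X9 <- X2 -> X5 <- X10 <- X4 -> X8
  P3: X1 <- X9 -> X10 <- X4 -> X8
  P4: X1 <- X10 <- X4 -> X8
The empty set is not sufficient: P1 (X1 <- X3 -> X8) has no collider blocking it and no conditioned non-collider, so it is open.
Try {X3, X4}:
  P1: blocked at fork node X3 ∈ conditioning set.
  P2: blocked at collider X5 (neither it nor any descendant is in the conditioning set).
  P3: blocked at collider X10 (neither it nor any descendant is in the conditioning set).
  P4: blocked at fork node X4 ∈ conditioning set.
{X3, X4} contains no descendant of X1 and blocks every backdoor path.
Every element of {X3, X4} is needed (dropping X3 leaves P1 open; dropping X4 leaves P4 open), so no proper subset is valid.
Among all size-2 subsets of the eligible variables, only {X3, X4} blocks every backdoor path, so it is the unique smallest valid adjustment set.

{X3, X4}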